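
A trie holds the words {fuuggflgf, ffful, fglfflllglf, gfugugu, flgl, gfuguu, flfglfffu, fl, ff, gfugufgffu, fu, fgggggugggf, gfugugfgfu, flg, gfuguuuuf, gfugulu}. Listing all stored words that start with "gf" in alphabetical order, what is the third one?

gfugugu

DFS of the "gf" subtree visits, in order: "gfugufgffu", "gfugugfgfu", "gfugugu", "gfugulu", "gfuguu", "gfuguuuuf"
The 3rd is gfugugu.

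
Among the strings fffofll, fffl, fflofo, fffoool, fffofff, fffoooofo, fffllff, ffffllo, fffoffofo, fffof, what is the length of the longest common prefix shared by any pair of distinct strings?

The deepest shared node is where two words last agree before diverging.
"fffofff" and "fffoffofo" agree on "fffoff" (6 characters) before diverging; nothing deeper is shared.
Longest shared-prefix length: 6

6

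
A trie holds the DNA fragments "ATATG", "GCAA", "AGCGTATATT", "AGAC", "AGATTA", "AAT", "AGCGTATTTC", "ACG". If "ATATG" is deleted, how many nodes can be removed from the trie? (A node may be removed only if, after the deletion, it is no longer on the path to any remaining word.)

After clearing the end-marker at "ATATG", prune upward until reaching a node still needed by another word.
The suffix "TATG" (4 nodes) is used only by "ATATG"; the node for "A" still has the child "G", so pruning stops there.
Nodes removed: 4

4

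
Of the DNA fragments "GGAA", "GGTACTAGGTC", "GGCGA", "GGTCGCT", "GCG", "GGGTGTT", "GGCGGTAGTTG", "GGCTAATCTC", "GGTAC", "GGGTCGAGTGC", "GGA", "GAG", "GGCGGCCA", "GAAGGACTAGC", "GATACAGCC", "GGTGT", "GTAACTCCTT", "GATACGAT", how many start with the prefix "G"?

Walk to "G"; the words in its subtree are exactly those with that prefix.
Words under "G": GAAGGACTAGC, GAG, GATACAGCC, GATACGAT, GCG, GGA, GGAA, GGCGA, GGCGGCCA, GGCGGTAGTTG, GGCTAATCTC, GGGTCGAGTGC, GGGTGTT, GGTAC, GGTACTAGGTC, GGTCGCT, GGTGT, GTAACTCCTT
Count: 18

18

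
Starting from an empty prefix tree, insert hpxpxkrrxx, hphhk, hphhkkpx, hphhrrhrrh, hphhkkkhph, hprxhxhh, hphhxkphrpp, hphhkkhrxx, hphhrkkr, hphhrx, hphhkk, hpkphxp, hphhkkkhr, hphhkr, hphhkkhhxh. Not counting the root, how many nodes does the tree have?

Trace insertions, counting only characters that open a new branch:
  "hpxpxkrrxx" → 10 new (h, p, x, p, x, k, r, r, x, x)
  "hphhk" → prefix "hp" already present; 3 new (h, h, k)
  "hphhkkpx" → prefix "hphhk" already present; 3 new (k, p, x)
  "hphhrrhrrh" → prefix "hphh" already present; 6 new (r, r, h, r, r, h)
  "hphhkkkhph" → prefix "hphhkk" already present; 4 new (k, h, p, h)
  "hprxhxhh" → prefix "hp" already present; 6 new (r, x, h, x, h, h)
  "hphhxkphrpp" → prefix "hphh" already present; 7 new (x, k, p, h, r, p, p)
  "hphhkkhrxx" → prefix "hphhkk" already present; 4 new (h, r, x, x)
  "hphhrkkr" → prefix "hphhr" already present; 3 new (k, k, r)
  "hphhrx" → prefix "hphhr" already present; 1 new (x)
  "hphhkk" → prefix "hphhkk" already present; 0 new (none)
  "hpkphxp" → prefix "hp" already present; 5 new (k, p, h, x, p)
  "hphhkkkhr" → prefix "hphhkkkh" already present; 1 new (r)
  "hphhkr" → prefix "hphhk" already present; 1 new (r)
  "hphhkkhhxh" → prefix "hphhkkh" already present; 3 new (h, x, h)
Total nodes = 10 + 3 + 3 + 6 + 4 + 6 + 7 + 4 + 3 + 1 + 0 + 5 + 1 + 1 + 3 = 57

57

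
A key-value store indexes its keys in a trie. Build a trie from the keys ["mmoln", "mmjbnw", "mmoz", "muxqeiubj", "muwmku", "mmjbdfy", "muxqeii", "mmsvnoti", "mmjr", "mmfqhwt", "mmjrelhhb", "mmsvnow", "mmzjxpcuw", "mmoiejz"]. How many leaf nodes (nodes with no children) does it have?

13

Leaves are exactly the stored words that no other stored word extends.
Those words: "mmfqhwt", "mmjbdfy", "mmjbnw", "mmjrelhhb", "mmoiejz", "mmoln", "mmoz", "mmsvnoti", "mmsvnow", "mmzjxpcuw", "muwmku", "muxqeii", "muxqeiubj"
Leaf count: 13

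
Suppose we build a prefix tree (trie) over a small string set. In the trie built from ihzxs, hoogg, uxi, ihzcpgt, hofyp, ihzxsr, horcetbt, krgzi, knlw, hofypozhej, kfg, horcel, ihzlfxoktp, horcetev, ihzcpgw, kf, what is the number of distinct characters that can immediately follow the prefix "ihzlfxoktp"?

Follow the path "ihzlfxoktp" to its node, then look at its outgoing edges.
No stored string extends past "ihzlfxoktp".
That node has 0 child edges.

0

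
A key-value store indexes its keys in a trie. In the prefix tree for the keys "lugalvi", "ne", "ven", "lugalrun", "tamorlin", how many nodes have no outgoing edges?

5

A leaf is a node with no children — equivalently, the end of a word that is not a proper prefix of any other stored word.
Those words: "lugalrun", "lugalvi", "ne", "tamorlin", "ven"
Leaf count: 5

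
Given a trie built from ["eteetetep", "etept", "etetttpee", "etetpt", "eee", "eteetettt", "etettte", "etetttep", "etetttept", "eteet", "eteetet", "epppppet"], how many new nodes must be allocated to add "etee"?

0

"etee" is already a full path in the trie; only an end-marker is added.
No new nodes are needed: 0.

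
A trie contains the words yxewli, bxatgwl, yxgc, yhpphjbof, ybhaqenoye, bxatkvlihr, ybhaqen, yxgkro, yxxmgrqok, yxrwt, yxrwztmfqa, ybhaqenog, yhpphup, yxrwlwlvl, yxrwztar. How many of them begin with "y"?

13

Walk to "y"; the words in its subtree are exactly those with that prefix.
Words under "y": ybhaqen, ybhaqenog, ybhaqenoye, yhpphjbof, yhpphup, yxewli, yxgc, yxgkro, yxrwlwlvl, yxrwt, yxrwztar, yxrwztmfqa, yxxmgrqok
Count: 13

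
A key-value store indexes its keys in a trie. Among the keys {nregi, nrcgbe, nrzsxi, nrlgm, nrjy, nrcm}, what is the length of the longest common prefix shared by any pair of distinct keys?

The deepest shared node is where two words last agree before diverging.
e.g. "nrcgbe" and "nrcm" share the prefix "nrc" of length 3; no pair shares a longer one.
Longest shared-prefix length: 3

3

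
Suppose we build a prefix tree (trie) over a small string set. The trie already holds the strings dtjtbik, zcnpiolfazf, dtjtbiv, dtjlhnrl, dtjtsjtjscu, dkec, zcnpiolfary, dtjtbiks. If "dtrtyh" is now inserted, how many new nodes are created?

The longest prefix of "dtrtyh" already in the trie is "dt" (length 2).
New nodes needed: |"dtrtyh"| − 2 = 6 − 2 = 4.

4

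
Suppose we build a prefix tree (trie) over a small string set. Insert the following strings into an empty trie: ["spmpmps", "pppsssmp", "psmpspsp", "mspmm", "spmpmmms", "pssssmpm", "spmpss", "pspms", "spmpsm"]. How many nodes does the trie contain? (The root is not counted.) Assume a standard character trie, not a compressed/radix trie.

42

For each word, the new-node count is its length minus the longest prefix already in the trie:
  "spmpmps" → 7 new (s, p, m, p, m, p, s)
  "pppsssmp" → 8 new (p, p, p, s, s, s, m, p)
  "psmpspsp" → prefix "p" already present; 7 new (s, m, p, s, p, s, p)
  "mspmm" → 5 new (m, s, p, m, m)
  "spmpmmms" → prefix "spmpm" already present; 3 new (m, m, s)
  "pssssmpm" → prefix "ps" already present; 6 new (s, s, s, m, p, m)
  "spmpss" → prefix "spmp" already present; 2 new (s, s)
  "pspms" → prefix "ps" already present; 3 new (p, m, s)
  "spmpsm" → prefix "spmps" already present; 1 new (m)
Total nodes = 7 + 8 + 7 + 5 + 3 + 6 + 2 + 3 + 1 = 42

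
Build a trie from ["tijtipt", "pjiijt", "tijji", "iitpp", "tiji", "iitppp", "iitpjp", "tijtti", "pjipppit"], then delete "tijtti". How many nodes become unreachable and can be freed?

2

Walk "tijtti" from the leaf back toward the root, removing each node that no remaining word uses.
The suffix "ti" (2 nodes) is used only by "tijtti"; the node for "tijt" still has the child "i", so pruning stops there.
Nodes removed: 2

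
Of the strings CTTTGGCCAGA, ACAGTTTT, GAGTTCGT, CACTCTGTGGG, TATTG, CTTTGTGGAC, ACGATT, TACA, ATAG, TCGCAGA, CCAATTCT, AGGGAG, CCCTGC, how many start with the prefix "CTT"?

2

Traverse to the node for "CTT", then collect every word in that subtree.
Matches: "CTTTGGCCAGA", "CTTTGTGGAC"
Count: 2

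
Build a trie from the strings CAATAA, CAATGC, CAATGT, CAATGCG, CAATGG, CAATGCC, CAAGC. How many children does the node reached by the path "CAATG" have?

Walk "CAATG" from the root, arriving at one node.
Characters that immediately follow "CAATG" among the stored strings: {C, G, T}.
That node has 3 child edges.

3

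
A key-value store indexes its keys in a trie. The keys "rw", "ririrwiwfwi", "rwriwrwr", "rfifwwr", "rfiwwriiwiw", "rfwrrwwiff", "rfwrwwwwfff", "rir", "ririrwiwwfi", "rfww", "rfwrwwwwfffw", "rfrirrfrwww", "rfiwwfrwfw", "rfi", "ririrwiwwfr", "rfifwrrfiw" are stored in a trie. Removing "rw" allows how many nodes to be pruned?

A node on "rw"'s path can go only if nothing else ends at it or branches off below it.
Every node on "rw" is still needed (e.g. by "rwriwrwr"), so nothing is freed.
Nodes removed: 0

0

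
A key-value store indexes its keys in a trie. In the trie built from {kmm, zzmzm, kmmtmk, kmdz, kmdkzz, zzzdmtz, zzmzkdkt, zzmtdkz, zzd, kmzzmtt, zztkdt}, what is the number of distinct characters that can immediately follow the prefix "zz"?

Walk "zz" from the root, arriving at one node.
Distinct next characters after "zz": d, m, t, z.
That node has 4 child edges.

4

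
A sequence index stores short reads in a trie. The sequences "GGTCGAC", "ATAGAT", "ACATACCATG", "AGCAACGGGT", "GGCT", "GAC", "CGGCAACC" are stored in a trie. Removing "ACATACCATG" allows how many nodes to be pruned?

9

A node on "ACATACCATG"'s path can go only if nothing else ends at it or branches off below it.
The suffix "CATACCATG" (9 nodes) is used only by "ACATACCATG"; the node for "A" still has the child "T", so pruning stops there.
Nodes removed: 9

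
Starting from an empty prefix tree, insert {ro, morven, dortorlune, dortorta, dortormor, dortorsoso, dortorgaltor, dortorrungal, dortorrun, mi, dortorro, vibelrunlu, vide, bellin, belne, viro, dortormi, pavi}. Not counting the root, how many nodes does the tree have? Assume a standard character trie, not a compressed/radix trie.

68

Count nodes per top-level branch (shared prefixes stored once):
  'b'-branch (bellin, belne): 8 nodes
  'd'-branch (dortorgaltor, dortorlune, dortormi, dortormor, dortorro, dortorrun, dortorrungal, dortorsoso, dortorta): 33 nodes
  'm'-branch (mi, morven): 7 nodes
  'p'-branch (pavi): 4 nodes
  'r'-branch (ro): 2 nodes
  'v'-branch (vibelrunlu, vide, viro): 14 nodes
Sum: 68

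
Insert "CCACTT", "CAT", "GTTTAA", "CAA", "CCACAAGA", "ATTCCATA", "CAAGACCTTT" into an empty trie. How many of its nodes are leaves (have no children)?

6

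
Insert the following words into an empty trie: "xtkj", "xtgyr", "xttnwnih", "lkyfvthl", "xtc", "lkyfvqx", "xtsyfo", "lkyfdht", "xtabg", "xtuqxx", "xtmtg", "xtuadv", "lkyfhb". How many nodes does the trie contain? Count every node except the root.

Trace insertions, counting only characters that open a new branch:
  "xtkj" → 4 new (x, t, k, j)
  "xtgyr" → prefix "xt" already present; 3 new (g, y, r)
  "xttnwnih" → prefix "xt" already present; 6 new (t, n, w, n, i, h)
  "lkyfvthl" → 8 new (l, k, y, f, v, t, h, l)
  "xtc" → prefix "xt" already present; 1 new (c)
  "lkyfvqx" → prefix "lkyfv" already present; 2 new (q, x)
  "xtsyfo" → prefix "xt" already present; 4 new (s, y, f, o)
  "lkyfdht" → prefix "lkyf" already present; 3 new (d, h, t)
  "xtabg" → prefix "xt" already present; 3 new (a, b, g)
  "xtuqxx" → prefix "xt" already present; 4 new (u, q, x, x)
  "xtmtg" → prefix "xt" already present; 3 new (m, t, g)
  "xtuadv" → prefix "xtu" already present; 3 new (a, d, v)
  "lkyfhb" → prefix "lkyf" already present; 2 new (h, b)
Total nodes = 4 + 3 + 6 + 8 + 1 + 2 + 4 + 3 + 3 + 4 + 3 + 3 + 2 = 46

46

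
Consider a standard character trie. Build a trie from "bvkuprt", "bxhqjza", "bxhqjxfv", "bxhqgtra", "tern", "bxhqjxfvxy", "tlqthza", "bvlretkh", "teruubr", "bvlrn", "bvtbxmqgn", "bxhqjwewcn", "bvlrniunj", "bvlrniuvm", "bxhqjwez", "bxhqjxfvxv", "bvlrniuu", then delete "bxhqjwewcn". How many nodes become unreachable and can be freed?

A node on "bxhqjwewcn"'s path can go only if nothing else ends at it or branches off below it.
The suffix "wcn" (3 nodes) is used only by "bxhqjwewcn"; the node for "bxhqjwe" still has the child "z", so pruning stops there.
Nodes removed: 3

3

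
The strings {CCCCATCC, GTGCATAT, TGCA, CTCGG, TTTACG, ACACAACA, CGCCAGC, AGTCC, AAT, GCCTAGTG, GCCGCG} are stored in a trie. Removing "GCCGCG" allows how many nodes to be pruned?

After clearing the end-marker at "GCCGCG", prune upward until reaching a node still needed by another word.
The suffix "GCG" (3 nodes) is used only by "GCCGCG"; the node for "GCC" still has the child "T", so pruning stops there.
Nodes removed: 3

3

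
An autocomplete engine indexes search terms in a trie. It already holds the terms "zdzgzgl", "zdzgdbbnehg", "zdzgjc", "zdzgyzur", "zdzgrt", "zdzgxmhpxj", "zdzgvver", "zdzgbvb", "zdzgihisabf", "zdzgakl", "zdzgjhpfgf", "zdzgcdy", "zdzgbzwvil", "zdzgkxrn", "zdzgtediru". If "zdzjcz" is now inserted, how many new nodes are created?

3

Walking "zdzjcz" from the root, the first 3 characters ("zdz") follow existing edges; "j" is the first miss.
New nodes needed: |"zdzjcz"| − 3 = 6 − 3 = 3.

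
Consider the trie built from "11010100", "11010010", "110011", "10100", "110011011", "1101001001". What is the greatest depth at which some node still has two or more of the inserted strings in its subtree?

8

Equivalently: take the maximum, over all pairs, of their longest common prefix length.
"11010010" and "1101001001" agree on "11010010" (8 characters) before diverging; nothing deeper is shared.
Longest shared-prefix length: 8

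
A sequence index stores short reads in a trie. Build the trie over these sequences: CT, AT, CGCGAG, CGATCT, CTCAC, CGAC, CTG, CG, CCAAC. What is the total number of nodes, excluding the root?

Trie structure (* marks end of a word):
(root)
├─ A
│  └─ T *
└─ C
   ├─ C
   │  └─ A
   │     └─ A
   │        └─ C *
   ├─ G *
   │  ├─ A
   │  │  ├─ C *
   │  │  └─ T
   │  │     └─ C
   │  │        └─ T *
   │  └─ C
   │     └─ G
   │        └─ A
   │           └─ G *
   └─ T *
      ├─ C
      │  └─ A
      │     └─ C *
      └─ G *
Counting every labelled node above: 22.

22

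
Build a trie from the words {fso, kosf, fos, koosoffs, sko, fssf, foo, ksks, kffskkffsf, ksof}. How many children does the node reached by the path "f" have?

2

Walk "f" from the root, arriving at one node.
Distinct next characters after "f": o, s.
That node has 2 child edges.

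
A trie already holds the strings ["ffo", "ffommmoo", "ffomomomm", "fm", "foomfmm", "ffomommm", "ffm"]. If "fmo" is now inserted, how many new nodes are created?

1

Walking "fmo" from the root, the first 2 characters ("fm") follow existing edges; "o" is the first miss.
Each of the 1 remaining characters creates one node.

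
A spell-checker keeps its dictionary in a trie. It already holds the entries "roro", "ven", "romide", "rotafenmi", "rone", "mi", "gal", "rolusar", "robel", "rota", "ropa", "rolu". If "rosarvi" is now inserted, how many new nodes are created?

Walking "rosarvi" from the root, the first 2 characters ("ro") follow existing edges; "s" is the first miss.
So 7 − 2 = 5 new nodes.

5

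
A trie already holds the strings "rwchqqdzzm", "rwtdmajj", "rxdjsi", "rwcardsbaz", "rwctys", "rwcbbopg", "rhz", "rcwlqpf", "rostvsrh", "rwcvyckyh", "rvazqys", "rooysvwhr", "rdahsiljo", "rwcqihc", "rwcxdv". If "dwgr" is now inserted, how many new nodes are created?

4

"dwgr" shares no prefix with any stored word, so all 4 characters open new nodes.
4 − 0 = 4 new nodes.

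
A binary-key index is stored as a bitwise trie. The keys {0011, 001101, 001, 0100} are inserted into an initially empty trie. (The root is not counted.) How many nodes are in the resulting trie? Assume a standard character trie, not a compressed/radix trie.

9

For each word, the new-node count is its length minus the longest prefix already in the trie:
  "0011" → 4 new (0, 0, 1, 1)
  "001101" → prefix "0011" already present; 2 new (0, 1)
  "001" → prefix "001" already present; 0 new (none)
  "0100" → prefix "0" already present; 3 new (1, 0, 0)
Total nodes = 4 + 2 + 0 + 3 = 9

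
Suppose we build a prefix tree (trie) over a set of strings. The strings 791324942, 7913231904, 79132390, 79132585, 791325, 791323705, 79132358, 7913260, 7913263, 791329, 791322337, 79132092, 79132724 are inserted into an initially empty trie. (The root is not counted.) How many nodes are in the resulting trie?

38

Count nodes per top-level branch (shared prefixes stored once):
  '7'-branch (79132092, 791322337, 7913231904, 79132358, 791323705, 79132390, 791324942, 791325, 79132585, 7913260, 7913263, 79132724, 791329): 38 nodes
Sum: 38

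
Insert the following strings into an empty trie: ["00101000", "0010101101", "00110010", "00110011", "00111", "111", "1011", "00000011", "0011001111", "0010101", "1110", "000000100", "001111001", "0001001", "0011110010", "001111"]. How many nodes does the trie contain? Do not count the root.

Trace insertions, counting only characters that open a new branch:
  "00101000" → 8 new (0, 0, 1, 0, 1, 0, 0, 0)
  "0010101101" → prefix "001010" already present; 4 new (1, 1, 0, 1)
  "00110010" → prefix "001" already present; 5 new (1, 0, 0, 1, 0)
  "00110011" → prefix "0011001" already present; 1 new (1)
  "00111" → prefix "0011" already present; 1 new (1)
  "111" → 3 new (1, 1, 1)
  "1011" → prefix "1" already present; 3 new (0, 1, 1)
  "00000011" → prefix "00" already present; 6 new (0, 0, 0, 0, 1, 1)
  "0011001111" → prefix "00110011" already present; 2 new (1, 1)
  "0010101" → prefix "0010101" already present; 0 new (none)
  "1110" → prefix "111" already present; 1 new (0)
  "000000100" → prefix "0000001" already present; 2 new (0, 0)
  "001111001" → prefix "00111" already present; 4 new (1, 0, 0, 1)
  "0001001" → prefix "000" already present; 4 new (1, 0, 0, 1)
  "0011110010" → prefix "001111001" already present; 1 new (0)
  "001111" → prefix "001111" already present; 0 new (none)
Total nodes = 8 + 4 + 5 + 1 + 1 + 3 + 3 + 6 + 2 + 0 + 1 + 2 + 4 + 4 + 1 + 0 = 45

45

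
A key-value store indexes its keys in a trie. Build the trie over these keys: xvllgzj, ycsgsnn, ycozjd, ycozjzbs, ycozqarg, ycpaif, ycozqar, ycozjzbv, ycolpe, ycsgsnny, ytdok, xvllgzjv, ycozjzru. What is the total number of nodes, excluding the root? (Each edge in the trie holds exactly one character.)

41

For each word, the new-node count is its length minus the longest prefix already in the trie:
  "xvllgzj" → 7 new (x, v, l, l, g, z, j)
  "ycsgsnn" → 7 new (y, c, s, g, s, n, n)
  "ycozjd" → prefix "yc" already present; 4 new (o, z, j, d)
  "ycozjzbs" → prefix "ycozj" already present; 3 new (z, b, s)
  "ycozqarg" → prefix "ycoz" already present; 4 new (q, a, r, g)
  "ycpaif" → prefix "yc" already present; 4 new (p, a, i, f)
  "ycozqar" → prefix "ycozqar" already present; 0 new (none)
  "ycozjzbv" → prefix "ycozjzb" already present; 1 new (v)
  "ycolpe" → prefix "yco" already present; 3 new (l, p, e)
  "ycsgsnny" → prefix "ycsgsnn" already present; 1 new (y)
  "ytdok" → prefix "y" already present; 4 new (t, d, o, k)
  "xvllgzjv" → prefix "xvllgzj" already present; 1 new (v)
  "ycozjzru" → prefix "ycozjz" already present; 2 new (r, u)
Total nodes = 7 + 7 + 4 + 3 + 4 + 4 + 0 + 1 + 3 + 1 + 4 + 1 + 2 = 41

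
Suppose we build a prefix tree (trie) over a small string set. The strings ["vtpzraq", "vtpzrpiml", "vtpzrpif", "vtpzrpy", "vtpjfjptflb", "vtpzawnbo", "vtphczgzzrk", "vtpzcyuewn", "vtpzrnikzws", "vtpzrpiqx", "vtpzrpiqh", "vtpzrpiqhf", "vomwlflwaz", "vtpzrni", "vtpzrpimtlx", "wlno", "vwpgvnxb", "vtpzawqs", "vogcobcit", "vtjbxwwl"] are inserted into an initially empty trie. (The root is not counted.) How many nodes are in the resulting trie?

88

Count nodes per top-level branch (shared prefixes stored once):
  'v'-branch (vogcobcit, vomwlflwaz, vtjbxwwl, vtphczgzzrk, vtpjfjptflb, vtpzawnbo, vtpzawqs, vtpzcyuewn, vtpzraq, vtpzrni, vtpzrnikzws, vtpzrpif, vtpzrpiml, vtpzrpimtlx, vtpzrpiqh, vtpzrpiqhf, vtpzrpiqx, vtpzrpy, vwpgvnxb): 84 nodes
  'w'-branch (wlno): 4 nodes
Sum: 88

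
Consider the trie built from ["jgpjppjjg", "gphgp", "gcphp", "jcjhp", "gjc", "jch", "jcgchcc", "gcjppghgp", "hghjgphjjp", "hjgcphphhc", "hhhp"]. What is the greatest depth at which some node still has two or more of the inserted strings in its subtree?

2

Look for the deepest trie node that still has at least two words in its subtree.
"gcjppghgp" and "gcphp" agree on "gc" (2 characters) before diverging; nothing deeper is shared.
Longest shared-prefix length: 2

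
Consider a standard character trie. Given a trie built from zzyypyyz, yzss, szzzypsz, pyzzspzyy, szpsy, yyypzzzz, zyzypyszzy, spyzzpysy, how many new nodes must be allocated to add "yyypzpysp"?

4

The longest prefix of "yyypzpysp" already in the trie is "yyypz" (length 5).
Each of the 4 remaining characters creates one node.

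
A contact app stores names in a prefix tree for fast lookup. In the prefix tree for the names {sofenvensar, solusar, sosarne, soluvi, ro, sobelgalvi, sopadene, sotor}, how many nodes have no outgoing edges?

8

Leaves are exactly the stored words that no other stored word extends.
Those words: "ro", "sobelgalvi", "sofenvensar", "solusar", "soluvi", "sopadene", "sosarne", "sotor"
Leaf count: 8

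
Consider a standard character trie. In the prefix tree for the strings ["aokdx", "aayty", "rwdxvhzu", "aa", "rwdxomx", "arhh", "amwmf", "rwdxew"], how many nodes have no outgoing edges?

7

A leaf is a node with no children — equivalently, the end of a word that is not a proper prefix of any other stored word.
Those words: "aayty", "amwmf", "aokdx", "arhh", "rwdxew", "rwdxomx", "rwdxvhzu"
Leaf count: 7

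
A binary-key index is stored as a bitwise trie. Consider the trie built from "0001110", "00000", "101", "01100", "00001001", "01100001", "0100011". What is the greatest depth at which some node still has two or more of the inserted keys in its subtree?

5

The deepest shared node is where two words last agree before diverging.
"01100" and "01100001" agree on "01100" (5 characters) before diverging; nothing deeper is shared.
Longest shared-prefix length: 5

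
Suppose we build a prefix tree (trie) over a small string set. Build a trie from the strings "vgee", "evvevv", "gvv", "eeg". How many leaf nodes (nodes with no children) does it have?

4

Leaves are exactly the stored words that no other stored word extends.
Those words: "eeg", "evvevv", "gvv", "vgee"
Leaf count: 4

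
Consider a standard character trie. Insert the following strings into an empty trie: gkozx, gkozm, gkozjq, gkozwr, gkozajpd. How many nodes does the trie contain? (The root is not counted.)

Trie structure (* marks end of a word):
(root)
└─ g
   └─ k
      └─ o
         └─ z
            ├─ a
            │  └─ j
            │     └─ p
            │        └─ d *
            ├─ j
            │  └─ q *
            ├─ m *
            ├─ w
            │  └─ r *
            └─ x *
Counting every labelled node above: 14.

14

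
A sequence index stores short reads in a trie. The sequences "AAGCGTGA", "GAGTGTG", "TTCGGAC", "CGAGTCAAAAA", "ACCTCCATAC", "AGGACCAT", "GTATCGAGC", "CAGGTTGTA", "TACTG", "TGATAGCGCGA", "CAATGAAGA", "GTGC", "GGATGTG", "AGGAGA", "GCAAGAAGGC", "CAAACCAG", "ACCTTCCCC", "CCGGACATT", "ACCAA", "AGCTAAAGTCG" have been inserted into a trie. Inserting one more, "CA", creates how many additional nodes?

0

Every character of "CA" already lies on an existing path (it is a prefix of some stored word).
No new nodes are needed: 0.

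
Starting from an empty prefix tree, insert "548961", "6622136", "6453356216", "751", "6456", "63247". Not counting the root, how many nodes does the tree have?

30

Count nodes per top-level branch (shared prefixes stored once):
  '5'-branch (548961): 6 nodes
  '6'-branch (63247, 6453356216, 6456, 6622136): 21 nodes
  '7'-branch (751): 3 nodes
Sum: 30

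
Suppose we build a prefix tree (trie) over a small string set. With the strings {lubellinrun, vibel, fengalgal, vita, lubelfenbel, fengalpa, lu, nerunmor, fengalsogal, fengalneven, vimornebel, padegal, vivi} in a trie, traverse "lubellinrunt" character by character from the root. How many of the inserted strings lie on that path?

2

Check each prefix of "lubellinrunt" against the stored set — each match is an end-marker on the path.
Prefixes of the query that are stored words: "lu", "lubellinrun"
Count: 2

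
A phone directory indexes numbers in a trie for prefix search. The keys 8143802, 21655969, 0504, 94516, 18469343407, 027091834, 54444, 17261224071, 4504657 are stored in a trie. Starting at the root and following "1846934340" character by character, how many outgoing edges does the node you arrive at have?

1

Follow the path "1846934340" to its node, then look at its outgoing edges.
Characters that immediately follow "1846934340" among the stored strings: {7}.
That node has 1 child edge.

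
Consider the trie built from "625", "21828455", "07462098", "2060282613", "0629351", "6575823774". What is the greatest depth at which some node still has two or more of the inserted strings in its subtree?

Equivalently: take the maximum, over all pairs, of their longest common prefix length.
"0629351" and "07462098" agree on "0" (1 characters) before diverging; nothing deeper is shared.
Longest shared-prefix length: 1

1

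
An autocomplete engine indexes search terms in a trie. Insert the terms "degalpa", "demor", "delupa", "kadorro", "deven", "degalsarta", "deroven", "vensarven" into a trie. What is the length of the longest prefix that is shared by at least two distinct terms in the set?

Look for the deepest trie node that still has at least two words in its subtree.
e.g. "degalpa" and "degalsarta" share the prefix "degal" of length 5; no pair shares a longer one.
Longest shared-prefix length: 5

5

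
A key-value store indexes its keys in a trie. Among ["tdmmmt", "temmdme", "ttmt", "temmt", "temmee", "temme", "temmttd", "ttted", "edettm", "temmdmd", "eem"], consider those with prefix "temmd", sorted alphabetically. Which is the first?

temmdmd

Filter for "temmd…" and sort: "temmdmd", "temmdme"
The 1st is temmdmd.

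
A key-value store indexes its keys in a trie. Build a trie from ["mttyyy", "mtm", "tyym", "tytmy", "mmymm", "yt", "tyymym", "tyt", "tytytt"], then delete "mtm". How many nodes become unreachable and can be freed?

Walk "mtm" from the leaf back toward the root, removing each node that no remaining word uses.
The suffix "m" (1 node) is used only by "mtm"; the node for "mt" still has the child "t", so pruning stops there.
Nodes removed: 1

1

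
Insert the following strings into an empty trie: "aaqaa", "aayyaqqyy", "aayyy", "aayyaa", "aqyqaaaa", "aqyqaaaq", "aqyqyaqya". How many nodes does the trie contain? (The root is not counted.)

27

Trace insertions, counting only characters that open a new branch:
  "aaqaa" → 5 new (a, a, q, a, a)
  "aayyaqqyy" → prefix "aa" already present; 7 new (y, y, a, q, q, y, y)
  "aayyy" → prefix "aayy" already present; 1 new (y)
  "aayyaa" → prefix "aayya" already present; 1 new (a)
  "aqyqaaaa" → prefix "a" already present; 7 new (q, y, q, a, a, a, a)
  "aqyqaaaq" → prefix "aqyqaaa" already present; 1 new (q)
  "aqyqyaqya" → prefix "aqyq" already present; 5 new (y, a, q, y, a)
Total nodes = 5 + 7 + 1 + 1 + 7 + 1 + 5 = 27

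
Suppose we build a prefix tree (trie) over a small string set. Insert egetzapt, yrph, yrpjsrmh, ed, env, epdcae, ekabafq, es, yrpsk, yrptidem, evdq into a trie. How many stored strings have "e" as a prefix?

7

Traverse to the node for "e", then collect every word in that subtree.
Words under "e": ed, egetzapt, ekabafq, env, epdcae, es, evdq
Count: 7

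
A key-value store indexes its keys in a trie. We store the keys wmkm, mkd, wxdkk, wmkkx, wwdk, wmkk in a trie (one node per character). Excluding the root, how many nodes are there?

Insert word by word; a character creates a node only if that edge doesn't already exist:
  "wmkm" → 4 new (w, m, k, m)
  "mkd" → 3 new (m, k, d)
  "wxdkk" → prefix "w" already present; 4 new (x, d, k, k)
  "wmkkx" → prefix "wmk" already present; 2 new (k, x)
  "wwdk" → prefix "w" already present; 3 new (w, d, k)
  "wmkk" → prefix "wmkk" already present; 0 new (none)
Total nodes = 4 + 3 + 4 + 2 + 3 + 0 = 16

16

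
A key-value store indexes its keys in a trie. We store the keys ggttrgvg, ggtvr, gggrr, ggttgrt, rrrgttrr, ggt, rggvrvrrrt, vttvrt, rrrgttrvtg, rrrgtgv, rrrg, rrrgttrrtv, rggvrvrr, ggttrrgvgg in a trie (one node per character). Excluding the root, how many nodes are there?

51

For each word, the new-node count is its length minus the longest prefix already in the trie:
  "ggttrgvg" → 8 new (g, g, t, t, r, g, v, g)
  "ggtvr" → prefix "ggt" already present; 2 new (v, r)
  "gggrr" → prefix "gg" already present; 3 new (g, r, r)
  "ggttgrt" → prefix "ggtt" already present; 3 new (g, r, t)
  "rrrgttrr" → 8 new (r, r, r, g, t, t, r, r)
  "ggt" → prefix "ggt" already present; 0 new (none)
  "rggvrvrrrt" → prefix "r" already present; 9 new (g, g, v, r, v, r, r, r, t)
  "vttvrt" → 6 new (v, t, t, v, r, t)
  "rrrgttrvtg" → prefix "rrrgttr" already present; 3 new (v, t, g)
  "rrrgtgv" → prefix "rrrgt" already present; 2 new (g, v)
  "rrrg" → prefix "rrrg" already present; 0 new (none)
  "rrrgttrrtv" → prefix "rrrgttrr" already present; 2 new (t, v)
  "rggvrvrr" → prefix "rggvrvrr" already present; 0 new (none)
  "ggttrrgvgg" → prefix "ggttr" already present; 5 new (r, g, v, g, g)
Total nodes = 8 + 2 + 3 + 3 + 8 + 0 + 9 + 6 + 3 + 2 + 0 + 2 + 0 + 5 = 51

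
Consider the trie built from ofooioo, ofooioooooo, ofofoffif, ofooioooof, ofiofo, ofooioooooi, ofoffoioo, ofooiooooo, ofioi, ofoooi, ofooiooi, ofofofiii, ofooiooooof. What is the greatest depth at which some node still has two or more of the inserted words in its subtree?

Equivalently: take the maximum, over all pairs, of their longest common prefix length.
e.g. "ofooiooooo" and "ofooiooooof" share the prefix "ofooiooooo" of length 10; no pair shares a longer one.
Longest shared-prefix length: 10

10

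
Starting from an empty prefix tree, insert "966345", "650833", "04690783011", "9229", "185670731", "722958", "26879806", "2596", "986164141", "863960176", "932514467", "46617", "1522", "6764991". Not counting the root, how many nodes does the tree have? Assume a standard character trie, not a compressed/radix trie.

Trace insertions, counting only characters that open a new branch:
  "966345" → 6 new (9, 6, 6, 3, 4, 5)
  "650833" → 6 new (6, 5, 0, 8, 3, 3)
  "04690783011" → 11 new (0, 4, 6, 9, 0, 7, 8, 3, 0, 1, 1)
  "9229" → prefix "9" already present; 3 new (2, 2, 9)
  "185670731" → 9 new (1, 8, 5, 6, 7, 0, 7, 3, 1)
  "722958" → 6 new (7, 2, 2, 9, 5, 8)
  "26879806" → 8 new (2, 6, 8, 7, 9, 8, 0, 6)
  "2596" → prefix "2" already present; 3 new (5, 9, 6)
  "986164141" → prefix "9" already present; 8 new (8, 6, 1, 6, 4, 1, 4, 1)
  "863960176" → 9 new (8, 6, 3, 9, 6, 0, 1, 7, 6)
  "932514467" → prefix "9" already present; 8 new (3, 2, 5, 1, 4, 4, 6, 7)
  "46617" → 5 new (4, 6, 6, 1, 7)
  "1522" → prefix "1" already present; 3 new (5, 2, 2)
  "6764991" → prefix "6" already present; 6 new (7, 6, 4, 9, 9, 1)
Total nodes = 6 + 6 + 11 + 3 + 9 + 6 + 8 + 3 + 8 + 9 + 8 + 5 + 3 + 6 = 91

91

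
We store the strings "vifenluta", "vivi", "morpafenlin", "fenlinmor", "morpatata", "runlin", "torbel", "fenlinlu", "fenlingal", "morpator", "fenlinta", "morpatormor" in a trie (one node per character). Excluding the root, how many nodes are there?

For each word, the new-node count is its length minus the longest prefix already in the trie:
  "vifenluta" → 9 new (v, i, f, e, n, l, u, t, a)
  "vivi" → prefix "vi" already present; 2 new (v, i)
  "morpafenlin" → 11 new (m, o, r, p, a, f, e, n, l, i, n)
  "fenlinmor" → 9 new (f, e, n, l, i, n, m, o, r)
  "morpatata" → prefix "morpa" already present; 4 new (t, a, t, a)
  "runlin" → 6 new (r, u, n, l, i, n)
  "torbel" → 6 new (t, o, r, b, e, l)
  "fenlinlu" → prefix "fenlin" already present; 2 new (l, u)
  "fenlingal" → prefix "fenlin" already present; 3 new (g, a, l)
  "morpator" → prefix "morpat" already present; 2 new (o, r)
  "fenlinta" → prefix "fenlin" already present; 2 new (t, a)
  "morpatormor" → prefix "morpator" already present; 3 new (m, o, r)
Total nodes = 9 + 2 + 11 + 9 + 4 + 6 + 6 + 2 + 3 + 2 + 2 + 3 = 59

59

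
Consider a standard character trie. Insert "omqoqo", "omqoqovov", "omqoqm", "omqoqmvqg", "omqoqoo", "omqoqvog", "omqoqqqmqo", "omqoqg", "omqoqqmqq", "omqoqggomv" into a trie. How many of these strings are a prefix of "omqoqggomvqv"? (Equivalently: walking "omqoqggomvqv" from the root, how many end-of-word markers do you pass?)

2

Traverse "omqoqggomvqv" character by character; count nodes along the way that are marked as word ends.
Prefixes of the query that are stored words: "omqoqg", "omqoqggomv"
Count: 2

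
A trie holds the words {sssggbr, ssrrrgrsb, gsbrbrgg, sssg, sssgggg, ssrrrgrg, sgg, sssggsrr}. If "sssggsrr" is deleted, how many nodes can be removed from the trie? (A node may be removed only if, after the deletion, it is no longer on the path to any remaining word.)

3

After clearing the end-marker at "sssggsrr", prune upward until reaching a node still needed by another word.
The suffix "srr" (3 nodes) is used only by "sssggsrr"; the node for "sssgg" still has the child "b", so pruning stops there.
Nodes removed: 3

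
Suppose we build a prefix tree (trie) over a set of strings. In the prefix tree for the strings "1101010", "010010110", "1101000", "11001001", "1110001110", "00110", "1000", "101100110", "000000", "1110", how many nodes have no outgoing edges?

9

A leaf is a node with no children — equivalently, the end of a word that is not a proper prefix of any other stored word.
Those words: "000000", "00110", "010010110", "1000", "101100110", "11001001", "1101000", "1101010", "1110001110"
Leaf count: 9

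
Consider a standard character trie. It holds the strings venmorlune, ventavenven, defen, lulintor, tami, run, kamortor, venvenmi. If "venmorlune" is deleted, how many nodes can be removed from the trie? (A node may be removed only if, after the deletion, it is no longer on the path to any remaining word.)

7

A node on "venmorlune"'s path can go only if nothing else ends at it or branches off below it.
The suffix "morlune" (7 nodes) is used only by "venmorlune"; the node for "ven" still has the child "t", so pruning stops there.
Nodes removed: 7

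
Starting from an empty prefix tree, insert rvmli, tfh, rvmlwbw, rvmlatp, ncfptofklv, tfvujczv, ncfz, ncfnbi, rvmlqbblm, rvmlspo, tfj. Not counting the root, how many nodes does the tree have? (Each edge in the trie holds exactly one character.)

Count nodes per top-level branch (shared prefixes stored once):
  'n'-branch (ncfnbi, ncfptofklv, ncfz): 14 nodes
  'r'-branch (rvmlatp, rvmli, rvmlqbblm, rvmlspo, rvmlwbw): 19 nodes
  't'-branch (tfh, tfj, tfvujczv): 10 nodes
Sum: 43

43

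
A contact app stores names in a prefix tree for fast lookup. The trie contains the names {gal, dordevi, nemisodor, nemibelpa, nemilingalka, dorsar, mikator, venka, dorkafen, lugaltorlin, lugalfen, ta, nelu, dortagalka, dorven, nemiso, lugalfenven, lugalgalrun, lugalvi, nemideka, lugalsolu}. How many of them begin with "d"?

5

Traverse to the node for "d", then collect every word in that subtree.
Words under "d": dordevi, dorkafen, dorsar, dortagalka, dorven
Count: 5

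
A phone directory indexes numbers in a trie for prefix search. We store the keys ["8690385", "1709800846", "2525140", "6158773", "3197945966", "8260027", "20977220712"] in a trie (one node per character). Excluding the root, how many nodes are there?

For each word, the new-node count is its length minus the longest prefix already in the trie:
  "8690385" → 7 new (8, 6, 9, 0, 3, 8, 5)
  "1709800846" → 10 new (1, 7, 0, 9, 8, 0, 0, 8, 4, 6)
  "2525140" → 7 new (2, 5, 2, 5, 1, 4, 0)
  "6158773" → 7 new (6, 1, 5, 8, 7, 7, 3)
  "3197945966" → 10 new (3, 1, 9, 7, 9, 4, 5, 9, 6, 6)
  "8260027" → prefix "8" already present; 6 new (2, 6, 0, 0, 2, 7)
  "20977220712" → prefix "2" already present; 10 new (0, 9, 7, 7, 2, 2, 0, 7, 1, 2)
Total nodes = 7 + 10 + 7 + 7 + 10 + 6 + 10 = 57

57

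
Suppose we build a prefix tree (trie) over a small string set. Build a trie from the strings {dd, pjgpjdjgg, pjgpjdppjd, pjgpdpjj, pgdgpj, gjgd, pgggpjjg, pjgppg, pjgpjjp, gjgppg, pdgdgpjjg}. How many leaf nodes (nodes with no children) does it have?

11

A leaf is a node with no children — equivalently, the end of a word that is not a proper prefix of any other stored word.
Those words: "dd", "gjgd", "gjgppg", "pdgdgpjjg", "pgdgpj", "pgggpjjg", "pjgpdpjj", "pjgpjdjgg", "pjgpjdppjd", "pjgpjjp", "pjgppg"
Leaf count: 11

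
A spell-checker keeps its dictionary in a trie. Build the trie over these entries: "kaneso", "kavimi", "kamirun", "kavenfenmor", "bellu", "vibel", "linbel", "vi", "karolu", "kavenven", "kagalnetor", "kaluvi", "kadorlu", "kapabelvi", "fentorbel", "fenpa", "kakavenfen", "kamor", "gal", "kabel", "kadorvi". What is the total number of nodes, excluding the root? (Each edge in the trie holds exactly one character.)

99

Insert word by word; a character creates a node only if that edge doesn't already exist:
  "kaneso" → 6 new (k, a, n, e, s, o)
  "kavimi" → prefix "ka" already present; 4 new (v, i, m, i)
  "kamirun" → prefix "ka" already present; 5 new (m, i, r, u, n)
  "kavenfenmor" → prefix "kav" already present; 8 new (e, n, f, e, n, m, o, r)
  "bellu" → 5 new (b, e, l, l, u)
  "vibel" → 5 new (v, i, b, e, l)
  "linbel" → 6 new (l, i, n, b, e, l)
  "vi" → prefix "vi" already present; 0 new (none)
  "karolu" → prefix "ka" already present; 4 new (r, o, l, u)
  "kavenven" → prefix "kaven" already present; 3 new (v, e, n)
  "kagalnetor" → prefix "ka" already present; 8 new (g, a, l, n, e, t, o, r)
  "kaluvi" → prefix "ka" already present; 4 new (l, u, v, i)
  "kadorlu" → prefix "ka" already present; 5 new (d, o, r, l, u)
  "kapabelvi" → prefix "ka" already present; 7 new (p, a, b, e, l, v, i)
  "fentorbel" → 9 new (f, e, n, t, o, r, b, e, l)
  "fenpa" → prefix "fen" already present; 2 new (p, a)
  "kakavenfen" → prefix "ka" already present; 8 new (k, a, v, e, n, f, e, n)
  "kamor" → prefix "kam" already present; 2 new (o, r)
  "gal" → 3 new (g, a, l)
  "kabel" → prefix "ka" already present; 3 new (b, e, l)
  "kadorvi" → prefix "kador" already present; 2 new (v, i)
Total nodes = 6 + 4 + 5 + 8 + 5 + 5 + 6 + 0 + 4 + 3 + 8 + 4 + 5 + 7 + 9 + 2 + 8 + 2 + 3 + 3 + 2 = 99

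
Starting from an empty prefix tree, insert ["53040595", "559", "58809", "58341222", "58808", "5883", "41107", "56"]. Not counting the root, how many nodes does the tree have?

28

Count nodes per top-level branch (shared prefixes stored once):
  '4'-branch (41107): 5 nodes
  '5'-branch (53040595, 559, 56, 58341222, 58808, 58809, 5883): 23 nodes
Sum: 28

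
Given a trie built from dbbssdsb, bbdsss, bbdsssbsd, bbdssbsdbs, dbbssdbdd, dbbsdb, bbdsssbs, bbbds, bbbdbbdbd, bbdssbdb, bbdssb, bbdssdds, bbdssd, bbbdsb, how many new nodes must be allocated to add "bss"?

2

The longest prefix of "bss" already in the trie is "b" (length 1).
New nodes needed: |"bss"| − 1 = 3 − 1 = 2.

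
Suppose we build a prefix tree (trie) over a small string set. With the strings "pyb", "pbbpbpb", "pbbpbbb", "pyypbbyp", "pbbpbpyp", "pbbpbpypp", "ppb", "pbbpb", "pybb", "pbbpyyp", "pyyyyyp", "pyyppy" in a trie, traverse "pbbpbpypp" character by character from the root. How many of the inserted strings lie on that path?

Traverse "pbbpbpypp" character by character; count nodes along the way that are marked as word ends.
Prefixes of the query that are stored words: "pbbpb", "pbbpbpyp", "pbbpbpypp"
Count: 3

3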